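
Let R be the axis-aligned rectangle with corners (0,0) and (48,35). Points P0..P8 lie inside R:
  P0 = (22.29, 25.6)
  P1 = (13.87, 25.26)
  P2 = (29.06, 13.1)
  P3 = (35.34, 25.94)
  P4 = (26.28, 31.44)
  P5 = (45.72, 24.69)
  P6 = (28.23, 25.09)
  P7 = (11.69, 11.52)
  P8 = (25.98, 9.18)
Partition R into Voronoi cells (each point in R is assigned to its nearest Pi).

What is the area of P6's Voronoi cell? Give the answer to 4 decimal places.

Area of P6's cell: 65.3025

1. box [0,48]×[0,35]: [(0, 0) (48, 0) (48, 35) (0, 35)]
2. ⊥bis P6·P0 via (25.26,25.345): [(23.0839, 0) (48, 0) (48, 35) (26.089, 35)]  |A|=819.4746
3. ⊥bis P6·P1 via (21.05,25.175): [(23.0839, 0) (48, 0) (48, 35) (26.089, 35)]  |A|=819.4746
4. ⊥bis P6·P2 via (28.645,19.095): [(24.6999, 18.8219) (48, 20.4348) (48, 35) (26.089, 35)]  |A|=346.924
5. ⊥bis P6·P3 via (31.785,25.515): [(24.6999, 18.8219) (32.5204, 19.3633) (30.6511, 35) (26.089, 35)]  |A|=98.5526
6. ⊥bis P6·P4 via (27.255,28.265): [(25.4635, 27.7148) (24.6999, 18.8219) (32.5204, 19.3633) (31.3075, 29.5095)]  |A|=65.3025
7. ⊥bis P6·P5 via (36.975,24.89): [(25.4635, 27.7148) (24.6999, 18.8219) (32.5204, 19.3633) (31.3075, 29.5095)]  |A|=65.3025
8. ⊥bis P6·P7 via (19.96,18.305): [(25.4635, 27.7148) (24.6999, 18.8219) (32.5204, 19.3633) (31.3075, 29.5095)]  |A|=65.3025
9. ⊥bis P6·P8 via (27.105,17.135): [(25.4635, 27.7148) (24.6999, 18.8219) (32.5204, 19.3633) (31.3075, 29.5095)]  |A|=65.3025
10. canonical 4-gon: [(25.4635, 27.7148) (24.6999, 18.8219) (32.5204, 19.3633) (31.3075, 29.5095)]
11. shoelace: 65.3025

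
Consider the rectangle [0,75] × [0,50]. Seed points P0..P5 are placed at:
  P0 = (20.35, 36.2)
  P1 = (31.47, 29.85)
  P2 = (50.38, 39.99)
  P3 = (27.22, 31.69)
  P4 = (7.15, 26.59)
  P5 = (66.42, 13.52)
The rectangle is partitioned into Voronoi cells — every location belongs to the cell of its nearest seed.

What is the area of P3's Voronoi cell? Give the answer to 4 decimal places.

Area of P3's cell: 197.7315

1. box [0,75]×[0,50]: [(0, 0) (75, 0) (75, 50) (0, 50)]
2. ⊥bis P3·P0 via (23.785,33.945): [(1.5009, 0) (75, 0) (75, 50) (34.3247, 50)]  |A|=2854.3595
3. ⊥bis P3·P1 via (29.345,30.77): [(1.5009, 0) (16.0234, 0) (37.6705, 50) (34.3247, 50)]  |A|=446.706
4. ⊥bis P3·P2 via (38.8,35.84): [(33.937, 49.4094) (1.5009, 0) (16.0234, 0) (35.5121, 45.0146)]  |A|=437.049
5. ⊥bis P3·P4 via (17.185,29.14): [(33.937, 49.4094) (18.1465, 25.356) (21.4215, 12.4683) (35.5121, 45.0146)]  |A|=197.7315
6. ⊥bis P3·P5 via (46.82,22.605): [(33.937, 49.4094) (18.1465, 25.356) (21.4215, 12.4683) (35.5121, 45.0146)]  |A|=197.7315
7. canonical 4-gon: [(33.937, 49.4094) (18.1465, 25.356) (21.4215, 12.4683) (35.5121, 45.0146)]
8. shoelace: 197.7315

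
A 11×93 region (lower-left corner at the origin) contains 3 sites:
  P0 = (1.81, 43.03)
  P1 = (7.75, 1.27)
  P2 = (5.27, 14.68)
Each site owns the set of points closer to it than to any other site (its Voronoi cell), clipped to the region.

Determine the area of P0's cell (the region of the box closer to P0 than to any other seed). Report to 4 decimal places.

1. box [0,11]×[0,93]: [(0, 0) (11, 0) (11, 93) (0, 93)]
2. ⊥bis P0·P1 via (4.78,22.15): [(0, 21.4701) (11, 23.0347) (11, 93) (0, 93)]  |A|=778.2234
3. ⊥bis P0·P2 via (3.54,28.855): [(0, 28.423) (11, 29.7655) (11, 93) (0, 93)]  |A|=702.9637
4. canonical 4-gon: [(0, 28.423) (11, 29.7655) (11, 93) (0, 93)]
5. shoelace: 702.9637

Area of P0's cell: 702.9637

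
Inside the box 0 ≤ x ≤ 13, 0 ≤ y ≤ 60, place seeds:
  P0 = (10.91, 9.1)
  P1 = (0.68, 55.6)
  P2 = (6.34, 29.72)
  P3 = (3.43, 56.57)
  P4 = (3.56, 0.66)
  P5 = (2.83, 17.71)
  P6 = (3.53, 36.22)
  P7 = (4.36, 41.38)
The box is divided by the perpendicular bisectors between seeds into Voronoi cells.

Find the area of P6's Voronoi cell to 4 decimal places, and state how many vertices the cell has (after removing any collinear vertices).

Area of P6's cell: 61.6520 (4 vertices)

1. box [0,13]×[0,60]: [(0, 0) (13, 0) (13, 60) (0, 60)]
2. ⊥bis P6·P0 via (7.22,22.66): [(0, 20.6953) (13, 24.2329) (13, 60) (0, 60)]  |A|=487.9671
3. ⊥bis P6·P1 via (2.105,45.91): [(0, 45.6004) (0, 20.6953) (13, 24.2329) (13, 47.5122)]  |A|=313.1993
4. ⊥bis P6·P2 via (4.935,32.97): [(0, 45.6004) (0, 30.8366) (13, 36.4566) (13, 47.5122)]  |A|=167.8269
5. ⊥bis P6·P3 via (3.48,46.395): [(5.4695, 46.4048) (0, 45.6004) (0, 30.8366) (13, 36.4566) (13, 46.4418)]  |A|=163.7965
6. ⊥bis P6·P4 via (3.545,18.44): [(5.4695, 46.4048) (0, 45.6004) (0, 30.8366) (13, 36.4566) (13, 46.4418)]  |A|=163.7965
7. ⊥bis P6·P5 via (3.18,26.965): [(5.4695, 46.4048) (0, 45.6004) (0, 30.8366) (13, 36.4566) (13, 46.4418)]  |A|=163.7965
8. ⊥bis P6·P7 via (3.945,38.8): [(0, 39.4346) (0, 30.8366) (13, 36.4566) (13, 37.3435)]  |A|=61.652
9. canonical 4-gon: [(0, 39.4346) (0, 30.8366) (13, 36.4566) (13, 37.3435)]
10. shoelace: 61.652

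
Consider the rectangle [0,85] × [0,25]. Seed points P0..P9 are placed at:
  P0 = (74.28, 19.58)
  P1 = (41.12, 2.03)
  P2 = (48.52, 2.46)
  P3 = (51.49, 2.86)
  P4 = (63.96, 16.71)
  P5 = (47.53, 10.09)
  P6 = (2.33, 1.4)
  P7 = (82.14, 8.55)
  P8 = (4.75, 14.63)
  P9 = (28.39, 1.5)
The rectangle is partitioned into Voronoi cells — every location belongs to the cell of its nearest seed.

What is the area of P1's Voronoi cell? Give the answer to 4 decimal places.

Area of P1's cell: 100.0914

1. box [0,85]×[0,25]: [(0, 0) (85, 0) (85, 25) (0, 25)]
2. ⊥bis P1·P0 via (57.7,10.805): [(0, 0) (63.4186, 0) (50.1873, 25) (0, 25)]  |A|=1420.0729
3. ⊥bis P1·P2 via (44.82,2.245): [(0, 0) (44.9505, 0) (43.4978, 25) (0, 25)]  |A|=1105.6025
4. ⊥bis P1·P3 via (46.305,2.445): [(0, 0) (44.9505, 0) (43.4978, 25) (0, 25)]  |A|=1105.6025
5. ⊥bis P1·P4 via (52.54,9.37): [(0, 0) (44.9505, 0) (43.5975, 23.2833) (42.4941, 25) (0, 25)]  |A|=1104.741
6. ⊥bis P1·P5 via (44.325,6.06): [(0, 0) (44.9505, 0) (44.6116, 5.8321) (20.5096, 25) (0, 25)]  |A|=885.2858
7. ⊥bis P1·P6 via (21.725,1.715): [(21.7529, 0) (44.9505, 0) (44.6116, 5.8321) (21.3578, 24.3255)]  |A|=346.8222
8. ⊥bis P1·P7 via (61.63,5.29): [(21.7529, 0) (44.9505, 0) (44.6116, 5.8321) (21.3578, 24.3255)]  |A|=346.8222
9. ⊥bis P1·P8 via (22.935,8.33): [(21.6766, 4.6975) (21.7529, 0) (44.9505, 0) (44.6116, 5.8321) (26.9388, 19.887)]  |A|=292.7575
10. ⊥bis P1·P9 via (34.755,1.765): [(34.8285, 0) (44.9505, 0) (44.6116, 5.8321) (34.2423, 14.0786)]  |A|=100.0914
11. canonical 4-gon: [(34.8285, 0) (44.9505, 0) (44.6116, 5.8321) (34.2423, 14.0786)]
12. shoelace: 100.0914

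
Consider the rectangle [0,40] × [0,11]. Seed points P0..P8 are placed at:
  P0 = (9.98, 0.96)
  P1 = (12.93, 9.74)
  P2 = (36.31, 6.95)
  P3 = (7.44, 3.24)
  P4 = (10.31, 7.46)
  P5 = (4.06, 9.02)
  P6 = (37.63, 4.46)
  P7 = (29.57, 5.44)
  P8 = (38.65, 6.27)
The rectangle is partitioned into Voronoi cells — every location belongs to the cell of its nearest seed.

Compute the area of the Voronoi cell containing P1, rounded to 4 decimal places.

Area of P1's cell: 64.1761

1. box [0,40]×[0,11]: [(0, 0) (40, 0) (40, 11) (0, 11)]
2. ⊥bis P1·P0 via (11.455,5.35): [(0, 9.1988) (27.3781, 0) (40, 0) (40, 11) (0, 11)]  |A|=314.0777
3. ⊥bis P1·P2 via (24.62,8.345): [(0, 9.1988) (23.7689, 1.2126) (24.9368, 11) (0, 11)]  |A|=143.4393
4. ⊥bis P1·P3 via (10.185,6.49): [(11.5874, 5.3055) (23.7689, 1.2126) (24.9368, 11) (4.8453, 11)]  |A|=119.2078
5. ⊥bis P1·P4 via (11.62,8.6): [(15.6851, 3.9287) (23.7689, 1.2126) (24.9368, 11) (9.5315, 11)]  |A|=95.6134
6. ⊥bis P1·P5 via (8.495,9.38): [(15.6851, 3.9287) (23.7689, 1.2126) (24.9368, 11) (9.5315, 11)]  |A|=95.6134
7. ⊥bis P1·P6 via (25.28,7.1): [(15.6851, 3.9287) (23.7689, 1.2126) (24.9368, 11) (9.5315, 11)]  |A|=95.6134
8. ⊥bis P1·P7 via (21.25,7.59): [(15.6851, 3.9287) (19.9349, 2.5008) (22.1312, 11) (9.5315, 11)]  |A|=64.1761
9. ⊥bis P1·P8 via (25.79,8.005): [(15.6851, 3.9287) (19.9349, 2.5008) (22.1312, 11) (9.5315, 11)]  |A|=64.1761
10. canonical 4-gon: [(15.6851, 3.9287) (19.9349, 2.5008) (22.1312, 11) (9.5315, 11)]
11. shoelace: 64.1761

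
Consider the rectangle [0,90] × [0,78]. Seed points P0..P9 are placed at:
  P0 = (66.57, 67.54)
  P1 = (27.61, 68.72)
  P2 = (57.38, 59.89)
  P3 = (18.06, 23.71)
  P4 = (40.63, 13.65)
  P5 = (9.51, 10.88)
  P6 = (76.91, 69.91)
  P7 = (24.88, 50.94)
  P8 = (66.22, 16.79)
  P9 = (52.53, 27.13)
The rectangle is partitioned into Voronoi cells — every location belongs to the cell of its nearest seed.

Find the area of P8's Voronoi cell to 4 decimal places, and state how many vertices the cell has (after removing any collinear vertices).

1. box [0,90]×[0,78]: [(0, 0) (90, 0) (90, 78) (0, 78)]
2. ⊥bis P8·P0 via (66.395,42.165): [(0, 42.6229) (0, 0) (90, 0) (90, 42.0022)]  |A|=3808.1297
3. ⊥bis P8·P1 via (46.915,42.755): [(46.3078, 42.3035) (0, 7.8737) (0, 0) (90, 0) (90, 42.0022)]  |A|=3003.5496
4. ⊥bis P8·P2 via (61.8,38.34): [(79.9918, 42.0712) (33.0442, 32.4421) (0, 7.8737) (0, 0) (90, 0) (90, 42.0022)]  |A|=2835.9218
5. ⊥bis P8·P3 via (42.14,20.25): [(79.9918, 42.0712) (44.2212, 34.7345) (39.2303, 0) (90, 0) (90, 42.0022)]  |A|=1881.0824
6. ⊥bis P8·P4 via (53.425,15.22): [(79.9918, 42.0712) (50.8633, 36.0968) (55.2926, 0) (90, 0) (90, 42.0022)]  |A|=1479.2294
7. ⊥bis P8·P5 via (37.865,13.835): [(79.9918, 42.0712) (50.8633, 36.0968) (55.2926, 0) (90, 0) (90, 42.0022)]  |A|=1479.2294
8. ⊥bis P8·P6 via (71.565,43.35): [(78.9655, 41.8607) (50.8633, 36.0968) (55.2926, 0) (90, 0) (90, 39.6401)]  |A|=1465.1081
9. ⊥bis P8·P7 via (45.55,33.865): [(78.9655, 41.8607) (50.8633, 36.0968) (55.2926, 0) (90, 0) (90, 39.6401)]  |A|=1465.1081
10. ⊥bis P8·P9 via (59.375,21.96): [(78.9655, 41.8607) (73.5701, 40.7541) (53.5451, 14.2413) (55.2926, 0) (90, 0) (90, 39.6401)]  |A|=1210.7287
11. canonical 6-gon: [(78.9655, 41.8607) (73.5701, 40.7541) (53.5451, 14.2413) (55.2926, 0) (90, 0) (90, 39.6401)]
12. shoelace: 1210.7287

Area of P8's cell: 1210.7287 (6 vertices)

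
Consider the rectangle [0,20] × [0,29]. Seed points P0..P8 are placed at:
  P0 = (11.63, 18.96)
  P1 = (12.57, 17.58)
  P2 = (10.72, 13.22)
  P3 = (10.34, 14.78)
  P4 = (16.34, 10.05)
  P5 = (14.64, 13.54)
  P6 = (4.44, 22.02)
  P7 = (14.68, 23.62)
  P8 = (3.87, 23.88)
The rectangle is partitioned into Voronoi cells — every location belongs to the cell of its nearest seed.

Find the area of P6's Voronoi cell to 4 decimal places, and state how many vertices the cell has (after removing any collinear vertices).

1. box [0,20]×[0,29]: [(0, 0) (20, 0) (20, 29) (0, 29)]
2. ⊥bis P6·P0 via (8.035,20.49): [(0, 1.6104) (11.6568, 29) (0, 29)]  |A|=159.6374
3. ⊥bis P6·P1 via (8.505,19.8): [(0, 4.2267) (5.045, 13.4644) (11.6568, 29) (0, 29)]  |A|=153.0379
4. ⊥bis P6·P2 via (7.58,17.62): [(0, 12.2106) (6.4792, 16.8345) (11.6568, 29) (0, 29)]  |A|=125.2966
5. ⊥bis P6·P3 via (7.39,18.4): [(0, 12.3778) (7.0157, 18.095) (11.6568, 29) (0, 29)]  |A|=121.867
6. ⊥bis P6·P4 via (10.39,16.035): [(0, 12.3778) (7.0157, 18.095) (11.6568, 29) (0, 29)]  |A|=121.867
7. ⊥bis P6·P5 via (9.54,17.78): [(0, 12.3778) (7.0157, 18.095) (11.6568, 29) (0, 29)]  |A|=121.867
8. ⊥bis P6·P7 via (9.56,22.82): [(0, 12.3778) (7.0157, 18.095) (9.4168, 23.7367) (8.5944, 29) (0, 29)]  |A|=113.8079
9. ⊥bis P6·P8 via (4.155,22.95): [(0, 21.6767) (0, 12.3778) (7.0157, 18.095) (9.4168, 23.7367) (9.2936, 24.5247)]  |A|=60.5468
10. canonical 5-gon: [(0, 21.6767) (0, 12.3778) (7.0157, 18.095) (9.4168, 23.7367) (9.2936, 24.5247)]
11. shoelace: 60.5468

Area of P6's cell: 60.5468 (5 vertices)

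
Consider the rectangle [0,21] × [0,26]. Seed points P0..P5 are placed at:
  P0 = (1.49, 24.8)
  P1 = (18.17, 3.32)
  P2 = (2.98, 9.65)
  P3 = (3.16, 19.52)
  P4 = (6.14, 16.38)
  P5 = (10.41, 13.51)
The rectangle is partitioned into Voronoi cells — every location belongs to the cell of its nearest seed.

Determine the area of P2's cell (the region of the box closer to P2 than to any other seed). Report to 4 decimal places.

1. box [0,21]×[0,26]: [(0, 0) (21, 0) (21, 26) (0, 26)]
2. ⊥bis P2·P0 via (2.235,17.225): [(0, 17.0052) (0, 0) (21, 0) (21, 19.0705)]  |A|=378.7951
3. ⊥bis P2·P1 via (10.575,6.485): [(15.5983, 18.5393) (0, 17.0052) (0, 0) (7.8726, 0)]  |A|=205.6016
4. ⊥bis P2·P3 via (3.07,14.585): [(13.8684, 14.3881) (0, 14.641) (0, 0) (7.8726, 0)]  |A|=158.1589
5. ⊥bis P2·P4 via (4.56,13.015): [(11.8665, 9.5843) (1.1414, 14.6202) (0, 14.641) (0, 0) (7.8726, 0)]  |A|=127.3577
6. ⊥bis P2·P5 via (6.695,11.58): [(10.0262, 5.168) (6.3978, 12.1521) (1.1414, 14.6202) (0, 14.641) (0, 0) (7.8726, 0)]  |A|=112.9189
7. canonical 6-gon: [(10.0262, 5.168) (6.3978, 12.1521) (1.1414, 14.6202) (0, 14.641) (0, 0) (7.8726, 0)]
8. shoelace: 112.9189

Area of P2's cell: 112.9189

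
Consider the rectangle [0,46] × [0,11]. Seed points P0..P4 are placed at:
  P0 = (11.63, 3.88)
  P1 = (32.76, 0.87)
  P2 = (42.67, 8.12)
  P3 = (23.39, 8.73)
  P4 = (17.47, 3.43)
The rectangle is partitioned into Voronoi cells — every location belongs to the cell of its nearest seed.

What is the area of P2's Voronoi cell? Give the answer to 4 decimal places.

1. box [0,46]×[0,11]: [(0, 0) (46, 0) (46, 11) (0, 11)]
2. ⊥bis P2·P0 via (27.15,6): [(27.9696, 0) (46, 0) (46, 11) (26.467, 11)]  |A|=206.5987
3. ⊥bis P2·P1 via (37.715,4.495): [(41.0035, 0) (46, 0) (46, 11) (32.956, 11)]  |A|=99.2227
4. ⊥bis P2·P3 via (33.03,8.425): [(33.105, 10.7964) (41.0035, 0) (46, 0) (46, 11) (33.1115, 11)]  |A|=99.2068
5. ⊥bis P2·P4 via (30.07,5.775): [(33.105, 10.7964) (41.0035, 0) (46, 0) (46, 11) (33.1115, 11)]  |A|=99.2068
6. canonical 5-gon: [(33.105, 10.7964) (41.0035, 0) (46, 0) (46, 11) (33.1115, 11)]
7. shoelace: 99.2068

Area of P2's cell: 99.2068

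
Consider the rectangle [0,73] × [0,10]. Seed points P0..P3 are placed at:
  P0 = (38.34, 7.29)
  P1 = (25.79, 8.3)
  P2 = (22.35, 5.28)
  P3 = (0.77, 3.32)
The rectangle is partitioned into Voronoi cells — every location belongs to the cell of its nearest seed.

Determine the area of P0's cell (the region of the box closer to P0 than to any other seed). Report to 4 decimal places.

1. box [0,73]×[0,10]: [(0, 0) (73, 0) (73, 10) (0, 10)]
2. ⊥bis P0·P1 via (32.065,7.795): [(31.4377, 0) (73, 0) (73, 10) (32.2425, 10)]  |A|=411.5994
3. ⊥bis P0·P2 via (30.345,6.285): [(31.4377, 0) (73, 0) (73, 10) (32.2425, 10)]  |A|=411.5994
4. ⊥bis P0·P3 via (19.555,5.305): [(31.4377, 0) (73, 0) (73, 10) (32.2425, 10)]  |A|=411.5994
5. canonical 4-gon: [(31.4377, 0) (73, 0) (73, 10) (32.2425, 10)]
6. shoelace: 411.5994

Area of P0's cell: 411.5994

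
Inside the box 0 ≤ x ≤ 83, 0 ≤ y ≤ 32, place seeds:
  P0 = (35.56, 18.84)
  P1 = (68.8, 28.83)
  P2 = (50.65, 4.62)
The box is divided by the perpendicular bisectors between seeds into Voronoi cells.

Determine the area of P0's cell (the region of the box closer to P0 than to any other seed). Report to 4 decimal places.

Area of P0's cell: 1445.4627

1. box [0,83]×[0,32]: [(0, 0) (83, 0) (83, 32) (0, 32)]
2. ⊥bis P0·P1 via (52.18,23.835): [(0, 0) (59.3434, 0) (49.7261, 32) (0, 32)]  |A|=1745.1118
3. ⊥bis P0·P2 via (43.105,11.73): [(0, 0) (32.0513, 0) (52.7439, 21.9586) (49.7261, 32) (0, 32)]  |A|=1445.4627
4. canonical 5-gon: [(0, 0) (32.0513, 0) (52.7439, 21.9586) (49.7261, 32) (0, 32)]
5. shoelace: 1445.4627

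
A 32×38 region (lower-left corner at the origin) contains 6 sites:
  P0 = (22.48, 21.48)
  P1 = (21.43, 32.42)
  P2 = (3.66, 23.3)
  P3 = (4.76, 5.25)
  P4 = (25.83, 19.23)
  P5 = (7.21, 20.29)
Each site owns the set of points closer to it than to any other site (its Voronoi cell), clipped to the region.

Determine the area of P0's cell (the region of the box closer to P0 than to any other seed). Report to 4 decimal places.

1. box [0,32]×[0,38]: [(0, 0) (32, 0) (32, 38) (0, 38)]
2. ⊥bis P0·P1 via (21.955,26.95): [(0, 24.8428) (0, 0) (32, 0) (32, 27.9141)]  |A|=844.1104
3. ⊥bis P0·P2 via (13.07,22.39): [(13.4319, 26.132) (10.9048, 0) (32, 0) (32, 27.9141)]  |A|=534.7864
4. ⊥bis P0·P3 via (13.62,13.365): [(13.4319, 26.132) (12.3331, 14.77) (25.8612, 0) (32, 0) (32, 27.9141)]  |A|=424.3328
5. ⊥bis P0·P4 via (24.155,20.355): [(29.0413, 27.6301) (13.4319, 26.132) (12.3331, 14.77) (16.9894, 9.6862)]  |A|=160.2642
6. ⊥bis P0·P5 via (14.845,20.885): [(29.0413, 27.6301) (14.4286, 26.2276) (15.5995, 11.2038) (16.9894, 9.6862)]  |A|=132.2052
7. canonical 4-gon: [(29.0413, 27.6301) (14.4286, 26.2276) (15.5995, 11.2038) (16.9894, 9.6862)]
8. shoelace: 132.2052

Area of P0's cell: 132.2052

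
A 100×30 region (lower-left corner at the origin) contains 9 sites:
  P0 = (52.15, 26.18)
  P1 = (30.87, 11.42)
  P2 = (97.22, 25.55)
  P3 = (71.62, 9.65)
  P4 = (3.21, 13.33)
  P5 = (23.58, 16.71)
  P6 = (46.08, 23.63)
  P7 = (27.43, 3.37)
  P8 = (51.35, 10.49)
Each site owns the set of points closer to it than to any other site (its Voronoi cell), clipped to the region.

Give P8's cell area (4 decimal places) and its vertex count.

Area of P8's cell: 348.4658 (6 vertices)

1. box [0,100]×[0,30]: [(0, 0) (100, 0) (100, 30) (0, 30)]
2. ⊥bis P8·P0 via (51.75,18.335): [(0, 20.9736) (0, 0) (100, 0) (100, 15.8748)]  |A|=1842.4229
3. ⊥bis P8·P1 via (41.11,10.955): [(41.4689, 18.8592) (40.6125, 0) (100, 0) (100, 15.8748)]  |A|=1024.5859
4. ⊥bis P8·P2 via (74.285,18.02): [(74.5635, 17.1718) (41.4689, 18.8592) (40.6125, 0) (80.2013, 0)]  |A|=652.6962
5. ⊥bis P8·P3 via (61.485,10.07): [(61.8063, 17.8223) (41.4689, 18.8592) (40.6125, 0) (61.0677, 0)]  |A|=374.4955
6. ⊥bis P8·P4 via (27.28,11.91): [(61.8063, 17.8223) (41.4689, 18.8592) (40.6125, 0) (61.0677, 0)]  |A|=374.4955
7. ⊥bis P8·P5 via (37.465,13.6): [(61.8063, 17.8223) (41.4689, 18.8592) (40.6125, 0) (61.0677, 0)]  |A|=374.4955
8. ⊥bis P8·P6 via (48.715,17.06): [(61.8063, 17.8223) (51.8778, 18.3285) (41.2513, 14.0666) (40.6125, 0) (61.0677, 0)]  |A|=349.4948
9. ⊥bis P8·P7 via (39.39,6.93): [(61.8063, 17.8223) (51.8778, 18.3285) (41.2513, 14.0666) (40.7238, 2.4492) (41.4528, 0) (61.0677, 0)]  |A|=348.4658
10. canonical 6-gon: [(61.8063, 17.8223) (51.8778, 18.3285) (41.2513, 14.0666) (40.7238, 2.4492) (41.4528, 0) (61.0677, 0)]
11. shoelace: 348.4658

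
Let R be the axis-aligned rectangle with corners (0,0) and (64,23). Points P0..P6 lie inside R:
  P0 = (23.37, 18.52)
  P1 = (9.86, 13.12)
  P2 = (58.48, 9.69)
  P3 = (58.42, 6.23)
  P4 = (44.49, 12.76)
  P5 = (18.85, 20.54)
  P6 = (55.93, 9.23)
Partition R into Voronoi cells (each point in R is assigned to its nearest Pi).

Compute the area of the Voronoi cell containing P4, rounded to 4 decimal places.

Area of P4's cell: 403.9931

1. box [0,64]×[0,23]: [(0, 0) (64, 0) (64, 23) (0, 23)]
2. ⊥bis P4·P0 via (33.93,15.64): [(29.6645, 0) (64, 0) (64, 23) (35.9373, 23)]  |A|=717.5791
3. ⊥bis P4·P1 via (27.175,12.94): [(29.6645, 0) (64, 0) (64, 23) (35.9373, 23)]  |A|=717.5791
4. ⊥bis P4·P2 via (51.485,11.225): [(29.6645, 0) (49.0218, 0) (54.0689, 23) (35.9373, 23)]  |A|=431.1221
5. ⊥bis P4·P3 via (51.455,9.495): [(29.6645, 0) (47.004, 0) (50.7976, 8.0927) (54.0689, 23) (35.9373, 23)]  |A|=422.9575
6. ⊥bis P4·P5 via (31.67,16.65): [(29.6645, 0) (47.004, 0) (50.7976, 8.0927) (54.0689, 23) (35.9373, 23)]  |A|=422.9575
7. ⊥bis P4·P6 via (50.21,10.995): [(29.6645, 0) (46.8173, 0) (53.9143, 23) (35.9373, 23)]  |A|=403.9931
8. canonical 4-gon: [(29.6645, 0) (46.8173, 0) (53.9143, 23) (35.9373, 23)]
9. shoelace: 403.9931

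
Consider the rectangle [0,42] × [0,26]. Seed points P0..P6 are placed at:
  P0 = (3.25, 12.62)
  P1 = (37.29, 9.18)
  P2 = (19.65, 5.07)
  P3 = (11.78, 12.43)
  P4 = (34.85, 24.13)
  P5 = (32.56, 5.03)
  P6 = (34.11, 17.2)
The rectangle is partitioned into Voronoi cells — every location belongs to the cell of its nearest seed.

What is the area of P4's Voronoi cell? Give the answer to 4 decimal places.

1. box [0,42]×[0,26]: [(0, 0) (42, 0) (42, 26) (0, 26)]
2. ⊥bis P4·P0 via (19.05,18.375): [(25.7429, 0) (42, 0) (42, 26) (16.2727, 26)]  |A|=545.7974
3. ⊥bis P4·P1 via (36.07,16.655): [(20.5964, 14.1295) (42, 17.6228) (42, 26) (16.2727, 26)]  |A|=242.3485
4. ⊥bis P4·P2 via (27.25,14.6): [(17.6309, 22.2711) (26.6093, 15.1109) (42, 17.6228) (42, 26) (16.2727, 26)]  |A|=216.416
5. ⊥bis P4·P3 via (23.315,18.28): [(23.7765, 17.3701) (26.6093, 15.1109) (42, 17.6228) (42, 26) (19.3998, 26)]  |A|=194.7927
6. ⊥bis P4·P5 via (33.705,14.58): [(23.7765, 17.3701) (26.1373, 15.4873) (27.739, 15.2953) (42, 17.6228) (42, 26) (19.3998, 26)]  |A|=194.5366
7. ⊥bis P4·P6 via (34.48,20.665): [(21.3969, 22.062) (42, 19.862) (42, 26) (19.3998, 26)]  |A|=107.7302
8. canonical 4-gon: [(21.3969, 22.062) (42, 19.862) (42, 26) (19.3998, 26)]
9. shoelace: 107.7302

Area of P4's cell: 107.7302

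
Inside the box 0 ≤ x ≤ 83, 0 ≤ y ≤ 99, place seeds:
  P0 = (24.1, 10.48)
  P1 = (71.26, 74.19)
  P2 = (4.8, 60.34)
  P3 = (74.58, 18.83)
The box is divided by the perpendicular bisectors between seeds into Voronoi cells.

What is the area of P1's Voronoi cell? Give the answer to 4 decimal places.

1. box [0,83]×[0,99]: [(0, 0) (83, 0) (83, 99) (0, 99)]
2. ⊥bis P1·P0 via (47.68,42.335): [(0, 77.6291) (83, 16.1901) (83, 99) (0, 99)]  |A|=4323.5019
3. ⊥bis P1·P2 via (38.03,67.265): [(42.4128, 46.2339) (83, 16.1901) (83, 99) (31.4166, 99)]  |A|=3041.4389
4. ⊥bis P1·P3 via (72.92,46.51): [(42.4128, 46.2339) (44.3542, 44.7969) (83, 47.1145) (83, 99) (31.4166, 99)]  |A|=2443.8893
5. canonical 5-gon: [(42.4128, 46.2339) (44.3542, 44.7969) (83, 47.1145) (83, 99) (31.4166, 99)]
6. shoelace: 2443.8893

Area of P1's cell: 2443.8893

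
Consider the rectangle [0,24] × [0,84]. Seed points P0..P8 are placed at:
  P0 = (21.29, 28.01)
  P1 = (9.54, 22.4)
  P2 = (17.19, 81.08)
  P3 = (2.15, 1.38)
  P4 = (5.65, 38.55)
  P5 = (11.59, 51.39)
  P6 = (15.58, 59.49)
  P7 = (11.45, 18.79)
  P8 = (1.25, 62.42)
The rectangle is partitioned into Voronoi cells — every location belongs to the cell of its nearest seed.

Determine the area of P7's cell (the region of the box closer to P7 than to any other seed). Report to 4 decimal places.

Area of P7's cell: 289.2054

1. box [0,24]×[0,84]: [(0, 0) (24, 0) (24, 84) (0, 84)]
2. ⊥bis P7·P0 via (16.37,23.4): [(0, 40.8708) (0, 0) (24, 0) (24, 15.2569)]  |A|=673.5327
3. ⊥bis P7·P1 via (10.495,20.595): [(16.18, 23.6028) (0, 15.0422) (0, 0) (24, 0) (24, 15.2569)]  |A|=464.5802
4. ⊥bis P7·P2 via (14.32,49.935): [(16.18, 23.6028) (0, 15.0422) (0, 0) (24, 0) (24, 15.2569)]  |A|=464.5802
5. ⊥bis P7·P3 via (6.8,10.085): [(16.18, 23.6028) (0, 15.0422) (0, 13.7174) (24, 0.8972) (24, 15.2569)]  |A|=289.2054
6. ⊥bis P7·P4 via (8.55,28.67): [(16.18, 23.6028) (0, 15.0422) (0, 13.7174) (24, 0.8972) (24, 15.2569)]  |A|=289.2054
7. ⊥bis P7·P5 via (11.52,35.09): [(16.18, 23.6028) (0, 15.0422) (0, 13.7174) (24, 0.8972) (24, 15.2569)]  |A|=289.2054
8. ⊥bis P7·P6 via (13.515,39.14): [(16.18, 23.6028) (0, 15.0422) (0, 13.7174) (24, 0.8972) (24, 15.2569)]  |A|=289.2054
9. ⊥bis P7·P8 via (6.35,40.605): [(16.18, 23.6028) (0, 15.0422) (0, 13.7174) (24, 0.8972) (24, 15.2569)]  |A|=289.2054
10. canonical 5-gon: [(16.18, 23.6028) (0, 15.0422) (0, 13.7174) (24, 0.8972) (24, 15.2569)]
11. shoelace: 289.2054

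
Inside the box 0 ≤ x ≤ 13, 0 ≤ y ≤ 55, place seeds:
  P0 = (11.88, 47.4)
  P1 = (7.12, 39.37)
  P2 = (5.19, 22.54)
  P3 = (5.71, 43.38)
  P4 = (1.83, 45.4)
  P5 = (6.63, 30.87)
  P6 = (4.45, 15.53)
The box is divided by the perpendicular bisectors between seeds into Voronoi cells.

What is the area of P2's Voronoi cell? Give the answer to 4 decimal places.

Area of P2's cell: 100.6896

1. box [0,13]×[0,55]: [(0, 0) (13, 0) (13, 55) (0, 55)]
2. ⊥bis P2·P0 via (8.535,34.97): [(0, 37.2668) (0, 0) (13, 0) (13, 33.7684)]  |A|=461.7292
3. ⊥bis P2·P1 via (6.155,30.955): [(0, 31.6608) (0, 0) (13, 0) (13, 30.17)]  |A|=401.9007
4. ⊥bis P2·P3 via (5.45,32.96): [(0, 31.6608) (0, 0) (13, 0) (13, 30.17)]  |A|=401.9007
5. ⊥bis P2·P4 via (3.51,33.97): [(0, 31.6608) (0, 0) (13, 0) (13, 30.17)]  |A|=401.9007
6. ⊥bis P2·P5 via (5.91,26.705): [(0, 27.7267) (0, 0) (13, 0) (13, 25.4794)]  |A|=345.8391
7. ⊥bis P2·P6 via (4.82,19.035): [(0, 27.7267) (0, 19.5438) (13, 18.1715) (13, 25.4794)]  |A|=100.6896
8. canonical 4-gon: [(0, 27.7267) (0, 19.5438) (13, 18.1715) (13, 25.4794)]
9. shoelace: 100.6896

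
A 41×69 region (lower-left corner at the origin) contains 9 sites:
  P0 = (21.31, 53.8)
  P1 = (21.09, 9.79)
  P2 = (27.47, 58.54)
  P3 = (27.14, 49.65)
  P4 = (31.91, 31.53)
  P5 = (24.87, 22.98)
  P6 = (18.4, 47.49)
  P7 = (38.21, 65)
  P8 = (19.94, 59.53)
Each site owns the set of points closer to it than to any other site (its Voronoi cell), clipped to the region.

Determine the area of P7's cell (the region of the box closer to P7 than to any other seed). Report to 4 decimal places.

1. box [0,41]×[0,69]: [(0, 0) (41, 0) (41, 69) (0, 69)]
2. ⊥bis P7·P0 via (29.76,59.4): [(41, 42.4396) (41, 69) (23.3979, 69)]  |A|=233.7594
3. ⊥bis P7·P1 via (29.65,37.395): [(41, 42.4396) (41, 69) (23.3979, 69)]  |A|=233.7594
4. ⊥bis P7·P2 via (32.84,61.77): [(41, 48.2037) (41, 69) (28.4912, 69)]  |A|=130.0682
5. ⊥bis P7·P3 via (32.675,57.325): [(37.6883, 53.7096) (41, 51.3212) (41, 69) (28.4912, 69)]  |A|=124.9059
6. ⊥bis P7·P4 via (35.06,48.265): [(37.6883, 53.7096) (41, 51.3212) (41, 69) (28.4912, 69)]  |A|=124.9059
7. ⊥bis P7·P5 via (31.54,43.99): [(37.6883, 53.7096) (41, 51.3212) (41, 69) (28.4912, 69)]  |A|=124.9059
8. ⊥bis P7·P6 via (28.305,56.245): [(37.6883, 53.7096) (41, 51.3212) (41, 69) (28.4912, 69)]  |A|=124.9059
9. ⊥bis P7·P8 via (29.075,62.265): [(37.6883, 53.7096) (41, 51.3212) (41, 69) (28.4912, 69)]  |A|=124.9059
10. canonical 4-gon: [(37.6883, 53.7096) (41, 51.3212) (41, 69) (28.4912, 69)]
11. shoelace: 124.9059

Area of P7's cell: 124.9059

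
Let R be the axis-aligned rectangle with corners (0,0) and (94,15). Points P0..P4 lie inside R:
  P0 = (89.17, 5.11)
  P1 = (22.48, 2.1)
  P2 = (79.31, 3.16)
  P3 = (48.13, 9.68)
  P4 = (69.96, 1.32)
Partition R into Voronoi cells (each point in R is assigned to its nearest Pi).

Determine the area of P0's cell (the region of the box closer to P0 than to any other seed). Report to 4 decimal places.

Area of P0's cell: 156.3824

1. box [0,94]×[0,15]: [(0, 0) (94, 0) (94, 15) (0, 15)]
2. ⊥bis P0·P1 via (55.825,3.605): [(55.9877, 0) (94, 0) (94, 15) (55.3107, 15)]  |A|=575.262
3. ⊥bis P0·P2 via (84.24,4.135): [(85.0578, 0) (94, 0) (94, 15) (82.0912, 15)]  |A|=156.3824
4. ⊥bis P0·P3 via (68.65,7.395): [(85.0578, 0) (94, 0) (94, 15) (82.0912, 15)]  |A|=156.3824
5. ⊥bis P0·P4 via (79.565,3.215): [(85.0578, 0) (94, 0) (94, 15) (82.0912, 15)]  |A|=156.3824
6. canonical 4-gon: [(85.0578, 0) (94, 0) (94, 15) (82.0912, 15)]
7. shoelace: 156.3824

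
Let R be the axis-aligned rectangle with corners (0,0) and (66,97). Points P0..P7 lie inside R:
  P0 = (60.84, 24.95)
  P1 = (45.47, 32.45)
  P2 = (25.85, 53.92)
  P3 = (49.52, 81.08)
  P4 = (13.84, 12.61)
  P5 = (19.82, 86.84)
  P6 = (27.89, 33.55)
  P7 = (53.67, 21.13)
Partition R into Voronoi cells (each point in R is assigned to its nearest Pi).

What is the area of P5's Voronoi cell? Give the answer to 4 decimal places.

Area of P5's cell: 961.2380

1. box [0,66]×[0,97]: [(0, 0) (66, 0) (66, 97) (0, 97)]
2. ⊥bis P5·P0 via (40.33,55.895): [(0, 29.1647) (66, 72.9088) (66, 97) (0, 97)]  |A|=3033.574
3. ⊥bis P5·P1 via (32.645,59.645): [(0, 44.2498) (66, 75.375) (66, 97) (0, 97)]  |A|=2454.3806
4. ⊥bis P5·P2 via (22.835,70.38): [(0, 66.1973) (66, 78.2866) (66, 97) (0, 97)]  |A|=1634.0322
5. ⊥bis P5·P3 via (34.67,83.96): [(0, 66.1973) (32.3752, 72.1275) (37.199, 97) (0, 97)]  |A|=961.238
6. ⊥bis P5·P4 via (16.83,49.725): [(0, 66.1973) (32.3752, 72.1275) (37.199, 97) (0, 97)]  |A|=961.238
7. ⊥bis P5·P6 via (23.855,60.195): [(0, 66.1973) (32.3752, 72.1275) (37.199, 97) (0, 97)]  |A|=961.238
8. ⊥bis P5·P7 via (36.745,53.985): [(0, 66.1973) (32.3752, 72.1275) (37.199, 97) (0, 97)]  |A|=961.238
9. canonical 4-gon: [(0, 66.1973) (32.3752, 72.1275) (37.199, 97) (0, 97)]
10. shoelace: 961.238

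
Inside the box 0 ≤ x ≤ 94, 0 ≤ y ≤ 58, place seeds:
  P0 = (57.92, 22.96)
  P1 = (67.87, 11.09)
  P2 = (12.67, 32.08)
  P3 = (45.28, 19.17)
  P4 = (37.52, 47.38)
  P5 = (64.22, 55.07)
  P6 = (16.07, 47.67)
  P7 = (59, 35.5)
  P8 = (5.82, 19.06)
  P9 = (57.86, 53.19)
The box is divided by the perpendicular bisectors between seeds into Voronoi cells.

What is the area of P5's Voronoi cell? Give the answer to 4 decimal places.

Area of P5's cell: 549.0492

1. box [0,94]×[0,58]: [(0, 0) (94, 0) (94, 58) (0, 58)]
2. ⊥bis P5·P0 via (61.07,39.015): [(0, 50.997) (94, 32.5541) (94, 58) (0, 58)]  |A|=1525.0991
3. ⊥bis P5·P1 via (66.045,33.08): [(0, 50.997) (83.8066, 34.5541) (94, 35.4) (94, 58) (0, 58)]  |A|=1510.5941
4. ⊥bis P5·P2 via (38.445,43.575): [(38.5041, 43.4424) (83.8066, 34.5541) (94, 35.4) (94, 58) (32.0118, 58)]  |A|=1142.7644
5. ⊥bis P5·P3 via (54.75,37.12): [(37.1928, 46.3828) (45.2895, 42.1111) (83.8066, 34.5541) (94, 35.4) (94, 58) (32.0118, 58)]  |A|=1133.6617
6. ⊥bis P5·P4 via (50.87,51.225): [(53.9864, 40.4048) (83.8066, 34.5541) (94, 35.4) (94, 58) (48.9187, 58)]  |A|=891.1931
7. ⊥bis P5·P6 via (40.145,51.37): [(53.9864, 40.4048) (83.8066, 34.5541) (94, 35.4) (94, 58) (48.9187, 58)]  |A|=891.1931
8. ⊥bis P5·P7 via (61.61,45.285): [(51.8294, 47.8938) (94, 36.6455) (94, 58) (48.9187, 58)]  |A|=678.0665
9. ⊥bis P5·P8 via (35.02,37.065): [(51.8294, 47.8938) (94, 36.6455) (94, 58) (48.9187, 58)]  |A|=678.0665
10. ⊥bis P5·P9 via (61.04,54.13): [(63.8296, 44.693) (94, 36.6455) (94, 58) (59.896, 58)]  |A|=549.0492
11. canonical 4-gon: [(63.8296, 44.693) (94, 36.6455) (94, 58) (59.896, 58)]
12. shoelace: 549.0492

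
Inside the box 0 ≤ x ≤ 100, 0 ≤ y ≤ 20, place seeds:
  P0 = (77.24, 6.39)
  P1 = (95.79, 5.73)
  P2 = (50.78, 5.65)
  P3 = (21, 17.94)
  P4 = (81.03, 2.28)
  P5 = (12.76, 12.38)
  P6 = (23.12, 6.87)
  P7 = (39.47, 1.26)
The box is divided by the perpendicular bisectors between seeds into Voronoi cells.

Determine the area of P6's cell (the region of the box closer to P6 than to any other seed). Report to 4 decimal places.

Area of P6's cell: 211.6004

1. box [0,100]×[0,20]: [(0, 0) (100, 0) (100, 20) (0, 20)]
2. ⊥bis P6·P0 via (50.18,6.63): [(0, 0) (50.1212, 0) (50.2986, 20) (0, 20)]  |A|=1004.1978
3. ⊥bis P6·P1 via (59.455,6.3): [(0, 0) (50.1212, 0) (50.2986, 20) (0, 20)]  |A|=1004.1978
4. ⊥bis P6·P2 via (36.95,6.26): [(0, 0) (36.6739, 0) (37.556, 20) (0, 20)]  |A|=742.2992
5. ⊥bis P6·P3 via (22.06,12.405): [(0, 8.1803) (0, 0) (36.6739, 0) (37.3502, 15.3332)]  |A|=433.9324
6. ⊥bis P6·P4 via (52.075,4.575): [(0, 8.1803) (0, 0) (36.6739, 0) (37.3502, 15.3332)]  |A|=433.9324
7. ⊥bis P6·P5 via (17.94,9.625): [(19.119, 11.8418) (12.8209, 0) (36.6739, 0) (37.3502, 15.3332)]  |A|=279.8214
8. ⊥bis P6·P7 via (31.295,4.065): [(35.0074, 14.8845) (19.119, 11.8418) (12.8209, 0) (29.9002, 0)]  |A|=211.6004
9. canonical 4-gon: [(35.0074, 14.8845) (19.119, 11.8418) (12.8209, 0) (29.9002, 0)]
10. shoelace: 211.6004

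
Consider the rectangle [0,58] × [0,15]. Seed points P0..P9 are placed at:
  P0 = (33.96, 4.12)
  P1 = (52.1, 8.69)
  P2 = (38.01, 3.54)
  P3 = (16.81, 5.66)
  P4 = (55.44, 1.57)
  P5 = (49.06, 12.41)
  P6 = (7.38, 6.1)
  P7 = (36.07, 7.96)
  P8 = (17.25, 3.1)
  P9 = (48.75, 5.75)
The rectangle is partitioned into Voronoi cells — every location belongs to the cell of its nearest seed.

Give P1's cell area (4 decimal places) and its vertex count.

1. box [0,58]×[0,15]: [(0, 0) (58, 0) (58, 15) (0, 15)]
2. ⊥bis P1·P0 via (43.03,6.405): [(44.6436, 0) (58, 0) (58, 15) (40.8647, 15)]  |A|=228.6879
3. ⊥bis P1·P2 via (45.055,6.115): [(47.2901, 0) (58, 0) (58, 15) (41.8075, 15)]  |A|=201.7684
4. ⊥bis P1·P3 via (34.455,7.175): [(47.2901, 0) (58, 0) (58, 15) (41.8075, 15)]  |A|=201.7684
5. ⊥bis P1·P4 via (53.77,5.13): [(46.6379, 1.7843) (58, 7.1143) (58, 15) (41.8075, 15)]  |A|=151.7967
6. ⊥bis P1·P5 via (50.58,10.55): [(45.0775, 6.0534) (46.6379, 1.7843) (58, 7.1143) (58, 15) (56.0254, 15)]  |A|=88.1954
7. ⊥bis P1·P6 via (29.74,7.395): [(45.0775, 6.0534) (46.6379, 1.7843) (58, 7.1143) (58, 15) (56.0254, 15)]  |A|=88.1954
8. ⊥bis P1·P7 via (44.085,8.325): [(45.0775, 6.0534) (46.6379, 1.7843) (58, 7.1143) (58, 15) (56.0254, 15)]  |A|=88.1954
9. ⊥bis P1·P8 via (34.675,5.895): [(45.0775, 6.0534) (46.6379, 1.7843) (58, 7.1143) (58, 15) (56.0254, 15)]  |A|=88.1954
10. ⊥bis P1·P9 via (50.425,7.22): [(48.7879, 9.0855) (52.6998, 4.628) (58, 7.1143) (58, 15) (56.0254, 15)]  |A|=58.8375
11. canonical 5-gon: [(48.7879, 9.0855) (52.6998, 4.628) (58, 7.1143) (58, 15) (56.0254, 15)]
12. shoelace: 58.8375

Area of P1's cell: 58.8375 (5 vertices)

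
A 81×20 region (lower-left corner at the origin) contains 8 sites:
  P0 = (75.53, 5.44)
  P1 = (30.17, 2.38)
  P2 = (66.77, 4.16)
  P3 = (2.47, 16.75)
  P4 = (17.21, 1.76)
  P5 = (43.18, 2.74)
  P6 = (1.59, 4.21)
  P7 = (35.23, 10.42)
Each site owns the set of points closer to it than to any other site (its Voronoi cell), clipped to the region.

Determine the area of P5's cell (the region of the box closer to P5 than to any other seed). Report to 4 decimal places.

1. box [0,81]×[0,20]: [(0, 0) (81, 0) (81, 20) (0, 20)]
2. ⊥bis P5·P0 via (59.355,4.09): [(0, 0) (59.6964, 0) (58.0271, 20) (0, 20)]  |A|=1177.2348
3. ⊥bis P5·P1 via (36.675,2.56): [(36.7458, 0) (59.6964, 0) (58.0271, 20) (36.1924, 20)]  |A|=447.8522
4. ⊥bis P5·P2 via (54.975,3.45): [(36.7458, 0) (55.1827, 0) (53.9788, 20) (36.1924, 20)]  |A|=362.2319
5. ⊥bis P5·P3 via (22.825,9.745): [(36.7458, 0) (55.1827, 0) (53.9788, 20) (36.1924, 20)]  |A|=362.2319
6. ⊥bis P5·P4 via (30.195,2.25): [(36.7458, 0) (55.1827, 0) (53.9788, 20) (36.1924, 20)]  |A|=362.2319
7. ⊥bis P5·P6 via (22.385,3.475): [(36.7458, 0) (55.1827, 0) (53.9788, 20) (36.1924, 20)]  |A|=362.2319
8. ⊥bis P5·P7 via (39.205,6.58): [(36.6373, 3.922) (36.7458, 0) (55.1827, 0) (53.9788, 20) (52.1692, 20)]  |A|=233.7947
9. canonical 5-gon: [(36.6373, 3.922) (36.7458, 0) (55.1827, 0) (53.9788, 20) (52.1692, 20)]
10. shoelace: 233.7947

Area of P5's cell: 233.7947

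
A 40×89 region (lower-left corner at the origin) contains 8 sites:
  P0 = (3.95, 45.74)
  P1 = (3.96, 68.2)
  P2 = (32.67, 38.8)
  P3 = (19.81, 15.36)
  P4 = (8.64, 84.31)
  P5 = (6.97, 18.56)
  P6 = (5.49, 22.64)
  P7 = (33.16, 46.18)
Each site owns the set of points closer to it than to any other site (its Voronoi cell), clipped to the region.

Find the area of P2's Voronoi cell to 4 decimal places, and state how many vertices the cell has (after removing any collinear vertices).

1. box [0,40]×[0,89]: [(0, 0) (40, 0) (40, 89) (0, 89)]
2. ⊥bis P2·P0 via (18.31,42.27): [(8.0957, 0) (40, 0) (40, 89) (29.602, 89)]  |A|=1882.451
3. ⊥bis P2·P1 via (18.315,53.5): [(21.8602, 56.962) (8.0957, 0) (40, 0) (40, 74.6761)]  |A|=1585.9692
4. ⊥bis P2·P3 via (26.24,27.08): [(21.8602, 56.962) (15.9973, 32.6995) (40, 19.5308) (40, 74.6761)]  |A|=829.9474
5. ⊥bis P2·P4 via (20.655,61.555): [(33.5195, 68.3477) (21.8602, 56.962) (15.9973, 32.6995) (40, 19.5308) (40, 71.7695)]  |A|=820.5293
6. ⊥bis P2·P5 via (19.82,28.68): [(33.5195, 68.3477) (21.8602, 56.962) (16.1516, 33.338) (17.1544, 32.0647) (40, 19.5308) (40, 71.7695)]  |A|=820.1109
7. ⊥bis P2·P6 via (19.08,30.72): [(33.5195, 68.3477) (21.8602, 56.962) (16.5481, 34.9785) (18.8257, 31.1478) (40, 19.5308) (40, 71.7695)]  |A|=816.879
8. ⊥bis P2·P7 via (32.915,42.49): [(18.5929, 43.4409) (16.5481, 34.9785) (18.8257, 31.1478) (40, 19.5308) (40, 42.0196)]  |A|=383.0612
9. canonical 5-gon: [(18.5929, 43.4409) (16.5481, 34.9785) (18.8257, 31.1478) (40, 19.5308) (40, 42.0196)]
10. shoelace: 383.0612

Area of P2's cell: 383.0612 (5 vertices)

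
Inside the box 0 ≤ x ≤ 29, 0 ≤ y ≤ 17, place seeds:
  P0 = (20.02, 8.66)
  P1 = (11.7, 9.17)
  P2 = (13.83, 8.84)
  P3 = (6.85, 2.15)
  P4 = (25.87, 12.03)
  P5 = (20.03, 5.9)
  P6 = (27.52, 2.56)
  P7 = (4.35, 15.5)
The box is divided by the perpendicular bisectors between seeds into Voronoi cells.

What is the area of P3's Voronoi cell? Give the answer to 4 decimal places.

Area of P3's cell: 90.5965

1. box [0,29]×[0,17]: [(0, 0) (29, 0) (29, 17) (0, 17)]
2. ⊥bis P3·P0 via (13.435,5.405): [(0, 0) (16.1067, 0) (7.7035, 17) (0, 17)]  |A|=202.3871
3. ⊥bis P3·P1 via (9.275,5.66): [(0, 12.0679) (0, 0) (16.1067, 0) (15.401, 1.4276)]  |A|=104.4266
4. ⊥bis P3·P2 via (10.34,5.495): [(11.9594, 3.8054) (0, 12.0679) (0, 0) (15.6067, 0)]  |A|=101.8575
5. ⊥bis P3·P4 via (16.36,7.09): [(11.9594, 3.8054) (0, 12.0679) (0, 0) (15.6067, 0)]  |A|=101.8575
6. ⊥bis P3·P5 via (13.44,4.025): [(14.1539, 1.5157) (11.9594, 3.8054) (0, 12.0679) (0, 0) (14.5852, 0)]  |A|=101.0833
7. ⊥bis P3·P6 via (17.185,2.355): [(14.1539, 1.5157) (11.9594, 3.8054) (0, 12.0679) (0, 0) (14.5852, 0)]  |A|=101.0833
8. ⊥bis P3·P7 via (5.6,8.825): [(14.1539, 1.5157) (11.9594, 3.8054) (4.8871, 8.6915) (0, 7.7763) (0, 0) (14.5852, 0)]  |A|=90.5965
9. canonical 6-gon: [(14.1539, 1.5157) (11.9594, 3.8054) (4.8871, 8.6915) (0, 7.7763) (0, 0) (14.5852, 0)]
10. shoelace: 90.5965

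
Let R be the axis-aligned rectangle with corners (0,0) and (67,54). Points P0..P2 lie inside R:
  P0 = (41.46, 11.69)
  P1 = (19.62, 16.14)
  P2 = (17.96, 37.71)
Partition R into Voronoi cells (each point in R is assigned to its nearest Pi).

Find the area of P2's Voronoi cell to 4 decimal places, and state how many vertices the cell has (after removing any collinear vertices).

Area of P2's cell: 1282.9834 (4 vertices)

1. box [0,67]×[0,54]: [(0, 0) (67, 0) (67, 54) (0, 54)]
2. ⊥bis P2·P0 via (29.71,24.7): [(0, 0) (2.3613, 0) (62.152, 54) (0, 54)]  |A|=1741.8585
3. ⊥bis P2·P1 via (18.79,26.925): [(0, 25.4789) (33.4203, 28.0509) (62.152, 54) (0, 54)]  |A|=1282.9834
4. canonical 4-gon: [(0, 25.4789) (33.4203, 28.0509) (62.152, 54) (0, 54)]
5. shoelace: 1282.9834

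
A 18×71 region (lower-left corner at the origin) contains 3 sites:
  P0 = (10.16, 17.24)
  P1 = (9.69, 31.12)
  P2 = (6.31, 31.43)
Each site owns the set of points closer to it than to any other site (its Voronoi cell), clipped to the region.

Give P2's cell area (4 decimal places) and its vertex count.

1. box [0,18]×[0,71]: [(0, 0) (18, 0) (18, 71) (0, 71)]
2. ⊥bis P2·P0 via (8.235,24.335): [(0, 22.1007) (18, 26.9844) (18, 71) (0, 71)]  |A|=836.234
3. ⊥bis P2·P1 via (8,31.275): [(0, 22.1007) (7.3413, 24.0925) (11.6434, 71) (0, 71)]  |A|=452.5728
4. canonical 4-gon: [(0, 22.1007) (7.3413, 24.0925) (11.6434, 71) (0, 71)]
5. shoelace: 452.5728

Area of P2's cell: 452.5728 (4 vertices)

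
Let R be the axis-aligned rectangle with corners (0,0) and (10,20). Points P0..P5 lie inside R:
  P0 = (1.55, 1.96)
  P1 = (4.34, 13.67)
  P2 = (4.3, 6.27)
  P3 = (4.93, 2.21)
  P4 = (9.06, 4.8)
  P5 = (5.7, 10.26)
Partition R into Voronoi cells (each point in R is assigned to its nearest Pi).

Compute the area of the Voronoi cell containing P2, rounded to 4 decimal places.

Area of P2's cell: 28.7761

1. box [0,10]×[0,20]: [(0, 0) (10, 0) (10, 20) (0, 20)]
2. ⊥bis P2·P0 via (2.925,4.115): [(0, 5.9813) (9.3743, 0) (10, 0) (10, 20) (0, 20)]  |A|=171.9647
3. ⊥bis P2·P1 via (4.32,9.97): [(0, 9.9934) (0, 5.9813) (9.3743, 0) (10, 0) (10, 9.9393)]  |A|=71.6279
4. ⊥bis P2·P3 via (4.615,4.24): [(0, 9.9934) (0, 5.9813) (3.098, 4.0046) (10, 5.0756) (10, 9.9393)]  |A|=52.8593
5. ⊥bis P2·P4 via (6.68,5.535): [(8.0434, 9.9499) (0, 9.9934) (0, 5.9813) (3.098, 4.0046) (6.3639, 4.5114)]  |A|=38.6875
6. ⊥bis P2·P5 via (5,8.265): [(7.2764, 7.4663) (0.0754, 9.9929) (0, 9.9934) (0, 5.9813) (3.098, 4.0046) (6.3639, 4.5114)]  |A|=28.7761
7. canonical 6-gon: [(7.2764, 7.4663) (0.0754, 9.9929) (0, 9.9934) (0, 5.9813) (3.098, 4.0046) (6.3639, 4.5114)]
8. shoelace: 28.7761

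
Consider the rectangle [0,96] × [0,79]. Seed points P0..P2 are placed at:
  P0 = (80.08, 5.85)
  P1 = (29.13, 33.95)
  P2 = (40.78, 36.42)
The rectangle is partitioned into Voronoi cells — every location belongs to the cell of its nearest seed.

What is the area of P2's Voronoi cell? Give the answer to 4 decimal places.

1. box [0,96]×[0,79]: [(0, 0) (96, 0) (96, 79) (0, 79)]
2. ⊥bis P2·P0 via (60.43,21.135): [(0, 0) (43.9899, 0) (96, 66.8629) (96, 79) (0, 79)]  |A|=5845.2268
3. ⊥bis P2·P1 via (34.955,35.185): [(42.4148, 0) (43.9899, 0) (96, 66.8629) (96, 79) (25.6655, 79)]  |A|=3156.0553
4. canonical 5-gon: [(42.4148, 0) (43.9899, 0) (96, 66.8629) (96, 79) (25.6655, 79)]
5. shoelace: 3156.0553

Area of P2's cell: 3156.0553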